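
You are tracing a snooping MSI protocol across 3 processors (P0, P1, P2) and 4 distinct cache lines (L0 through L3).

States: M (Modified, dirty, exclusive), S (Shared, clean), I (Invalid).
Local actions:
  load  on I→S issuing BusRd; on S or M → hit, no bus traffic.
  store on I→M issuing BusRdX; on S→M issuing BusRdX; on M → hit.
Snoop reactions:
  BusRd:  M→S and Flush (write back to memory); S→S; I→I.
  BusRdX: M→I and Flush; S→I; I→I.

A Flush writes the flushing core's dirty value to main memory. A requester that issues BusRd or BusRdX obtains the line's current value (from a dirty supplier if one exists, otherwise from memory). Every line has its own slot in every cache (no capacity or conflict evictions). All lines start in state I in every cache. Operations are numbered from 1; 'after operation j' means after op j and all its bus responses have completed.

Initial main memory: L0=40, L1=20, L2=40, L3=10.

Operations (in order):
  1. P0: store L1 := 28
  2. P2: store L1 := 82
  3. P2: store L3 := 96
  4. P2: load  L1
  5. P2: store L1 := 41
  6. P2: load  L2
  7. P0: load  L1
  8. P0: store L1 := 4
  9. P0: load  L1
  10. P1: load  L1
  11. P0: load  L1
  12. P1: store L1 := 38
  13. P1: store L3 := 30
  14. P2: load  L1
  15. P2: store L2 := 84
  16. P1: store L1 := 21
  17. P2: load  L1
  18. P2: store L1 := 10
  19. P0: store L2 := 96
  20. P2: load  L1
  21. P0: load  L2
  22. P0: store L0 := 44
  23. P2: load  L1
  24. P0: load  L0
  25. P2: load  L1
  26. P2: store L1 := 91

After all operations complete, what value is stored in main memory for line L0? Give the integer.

[1] P0: store L1 := 28 | P0:M(28), P1:I, P2:I | bus: BusRdX
[2] P2: store L1 := 82 | P0:I, P1:I, P2:M(82) | bus: BusRdX,Flush
[3] P2: store L3 := 96 | P0:I, P1:I, P2:M(96) | bus: BusRdX
[4] P2: load  L1 | P0:I, P1:I, P2:M(82) | bus: none
[5] P2: store L1 := 41 | P0:I, P1:I, P2:M(41) | bus: none
[6] P2: load  L2 | P0:I, P1:I, P2:S(40) | bus: BusRd
[7] P0: load  L1 | P0:S(41), P1:I, P2:S(41) | bus: BusRd,Flush
[8] P0: store L1 := 4 | P0:M(4), P1:I, P2:I | bus: BusRdX
[9] P0: load  L1 | P0:M(4), P1:I, P2:I | bus: none
[10] P1: load  L1 | P0:S(4), P1:S(4), P2:I | bus: BusRd,Flush
[11] P0: load  L1 | P0:S(4), P1:S(4), P2:I | bus: none
[12] P1: store L1 := 38 | P0:I, P1:M(38), P2:I | bus: BusRdX
[13] P1: store L3 := 30 | P0:I, P1:M(30), P2:I | bus: BusRdX,Flush
[14] P2: load  L1 | P0:I, P1:S(38), P2:S(38) | bus: BusRd,Flush
[15] P2: store L2 := 84 | P0:I, P1:I, P2:M(84) | bus: BusRdX
[16] P1: store L1 := 21 | P0:I, P1:M(21), P2:I | bus: BusRdX
[17] P2: load  L1 | P0:I, P1:S(21), P2:S(21) | bus: BusRd,Flush
[18] P2: store L1 := 10 | P0:I, P1:I, P2:M(10) | bus: BusRdX
[19] P0: store L2 := 96 | P0:M(96), P1:I, P2:I | bus: BusRdX,Flush
[20] P2: load  L1 | P0:I, P1:I, P2:M(10) | bus: none
[21] P0: load  L2 | P0:M(96), P1:I, P2:I | bus: none
[22] P0: store L0 := 44 | P0:M(44), P1:I, P2:I | bus: BusRdX
[23] P2: load  L1 | P0:I, P1:I, P2:M(10) | bus: none
[24] P0: load  L0 | P0:M(44), P1:I, P2:I | bus: none
[25] P2: load  L1 | P0:I, P1:I, P2:M(10) | bus: none
[26] P2: store L1 := 91 | P0:I, P1:I, P2:M(91) | bus: none

memory[L0] = 40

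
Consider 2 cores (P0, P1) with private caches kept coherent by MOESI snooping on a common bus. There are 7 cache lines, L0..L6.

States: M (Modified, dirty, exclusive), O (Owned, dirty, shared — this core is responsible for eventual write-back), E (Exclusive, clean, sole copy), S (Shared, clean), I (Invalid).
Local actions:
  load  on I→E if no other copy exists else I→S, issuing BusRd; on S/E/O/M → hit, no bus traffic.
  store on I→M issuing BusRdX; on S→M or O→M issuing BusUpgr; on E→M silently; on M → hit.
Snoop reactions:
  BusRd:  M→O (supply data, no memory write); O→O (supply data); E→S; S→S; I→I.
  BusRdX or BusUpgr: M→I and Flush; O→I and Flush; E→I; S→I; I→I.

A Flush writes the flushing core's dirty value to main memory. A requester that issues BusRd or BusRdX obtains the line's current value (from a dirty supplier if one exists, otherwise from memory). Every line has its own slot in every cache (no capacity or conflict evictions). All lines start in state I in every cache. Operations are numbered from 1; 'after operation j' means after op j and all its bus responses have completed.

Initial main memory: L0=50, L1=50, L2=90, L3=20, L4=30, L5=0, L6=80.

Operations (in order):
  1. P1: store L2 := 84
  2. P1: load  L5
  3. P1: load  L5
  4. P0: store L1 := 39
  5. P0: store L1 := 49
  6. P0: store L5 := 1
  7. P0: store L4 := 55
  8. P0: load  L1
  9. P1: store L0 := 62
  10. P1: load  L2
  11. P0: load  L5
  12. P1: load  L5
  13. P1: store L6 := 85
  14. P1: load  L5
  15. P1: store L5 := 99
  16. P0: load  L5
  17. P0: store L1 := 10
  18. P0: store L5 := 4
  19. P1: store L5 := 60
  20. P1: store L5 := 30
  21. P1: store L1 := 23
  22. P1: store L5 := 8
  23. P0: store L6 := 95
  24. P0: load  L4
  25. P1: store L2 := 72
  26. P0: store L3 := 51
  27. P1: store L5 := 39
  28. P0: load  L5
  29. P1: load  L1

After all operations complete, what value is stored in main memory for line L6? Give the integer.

step 1: P1: store L2 := 84  ⟶  IM  (L2)  txn=BusRdX  M[L2]=90
step 2: P1: load  L5  ⟶  IE  (L5)  txn=BusRd  M[L5]=0
step 3: P1: load  L5  ⟶  IE  (L5)  txn=∅  M[L5]=0
step 4: P0: store L1 := 39  ⟶  MI  (L1)  txn=BusRdX  M[L1]=50
step 5: P0: store L1 := 49  ⟶  MI  (L1)  txn=∅  M[L1]=50
step 6: P0: store L5 := 1  ⟶  MI  (L5)  txn=BusRdX  M[L5]=0
step 7: P0: store L4 := 55  ⟶  MI  (L4)  txn=BusRdX  M[L4]=30
step 8: P0: load  L1  ⟶  MI  (L1)  txn=∅  M[L1]=50
step 9: P1: store L0 := 62  ⟶  IM  (L0)  txn=BusRdX  M[L0]=50
step 10: P1: load  L2  ⟶  IM  (L2)  txn=∅  M[L2]=90
step 11: P0: load  L5  ⟶  MI  (L5)  txn=∅  M[L5]=0
step 12: P1: load  L5  ⟶  OS  (L5)  txn=BusRd  M[L5]=0
step 13: P1: store L6 := 85  ⟶  IM  (L6)  txn=BusRdX  M[L6]=80
step 14: P1: load  L5  ⟶  OS  (L5)  txn=∅  M[L5]=0
step 15: P1: store L5 := 99  ⟶  IM  (L5)  txn=BusUpgr+Flush  M[L5]=1
step 16: P0: load  L5  ⟶  SO  (L5)  txn=BusRd  M[L5]=1
step 17: P0: store L1 := 10  ⟶  MI  (L1)  txn=∅  M[L1]=50
step 18: P0: store L5 := 4  ⟶  MI  (L5)  txn=BusUpgr+Flush  M[L5]=99
step 19: P1: store L5 := 60  ⟶  IM  (L5)  txn=BusRdX+Flush  M[L5]=4
step 20: P1: store L5 := 30  ⟶  IM  (L5)  txn=∅  M[L5]=4
step 21: P1: store L1 := 23  ⟶  IM  (L1)  txn=BusRdX+Flush  M[L1]=10
step 22: P1: store L5 := 8  ⟶  IM  (L5)  txn=∅  M[L5]=4
step 23: P0: store L6 := 95  ⟶  MI  (L6)  txn=BusRdX+Flush  M[L6]=85
step 24: P0: load  L4  ⟶  MI  (L4)  txn=∅  M[L4]=30
step 25: P1: store L2 := 72  ⟶  IM  (L2)  txn=∅  M[L2]=90
step 26: P0: store L3 := 51  ⟶  MI  (L3)  txn=BusRdX  M[L3]=20
step 27: P1: store L5 := 39  ⟶  IM  (L5)  txn=∅  M[L5]=4
step 28: P0: load  L5  ⟶  SO  (L5)  txn=BusRd  M[L5]=4
step 29: P1: load  L1  ⟶  IM  (L1)  txn=∅  M[L1]=10

memory[L6] = 85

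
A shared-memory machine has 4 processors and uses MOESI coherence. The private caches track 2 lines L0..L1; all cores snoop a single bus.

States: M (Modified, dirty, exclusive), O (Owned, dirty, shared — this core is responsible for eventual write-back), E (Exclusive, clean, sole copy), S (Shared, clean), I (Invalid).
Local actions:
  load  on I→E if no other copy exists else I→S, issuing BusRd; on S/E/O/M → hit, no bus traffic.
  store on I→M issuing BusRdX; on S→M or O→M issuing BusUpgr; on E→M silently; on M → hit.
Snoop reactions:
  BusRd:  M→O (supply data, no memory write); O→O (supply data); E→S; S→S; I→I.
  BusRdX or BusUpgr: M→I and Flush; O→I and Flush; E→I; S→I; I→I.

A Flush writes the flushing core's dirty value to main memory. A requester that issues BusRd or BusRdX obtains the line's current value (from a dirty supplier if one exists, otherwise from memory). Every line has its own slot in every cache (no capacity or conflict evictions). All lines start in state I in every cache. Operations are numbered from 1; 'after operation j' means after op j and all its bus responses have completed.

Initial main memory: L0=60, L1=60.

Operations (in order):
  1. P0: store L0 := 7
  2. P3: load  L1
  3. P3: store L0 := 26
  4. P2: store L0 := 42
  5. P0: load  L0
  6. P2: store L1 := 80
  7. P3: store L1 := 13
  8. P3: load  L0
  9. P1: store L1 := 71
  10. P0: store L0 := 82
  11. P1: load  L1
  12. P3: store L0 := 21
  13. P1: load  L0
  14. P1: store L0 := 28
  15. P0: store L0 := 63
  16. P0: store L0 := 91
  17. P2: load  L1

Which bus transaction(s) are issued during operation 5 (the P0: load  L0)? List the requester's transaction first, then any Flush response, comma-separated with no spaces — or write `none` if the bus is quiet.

bus = BusRd

1. P0: store L0 := 7  bus=[BusRdX]  L0: P0=M P1=I P2=I P3=I  mem[L0]=60
2. P3: load  L1  bus=[BusRd]  L1: P0=I P1=I P2=I P3=E  mem[L1]=60
3. P3: store L0 := 26  bus=[BusRdX,Flush]  L0: P0=I P1=I P2=I P3=M  mem[L0]=7
4. P2: store L0 := 42  bus=[BusRdX,Flush]  L0: P0=I P1=I P2=M P3=I  mem[L0]=26
5. P0: load  L0  bus=[BusRd]  L0: P0=S P1=I P2=O P3=I  mem[L0]=26
6. P2: store L1 := 80  bus=[BusRdX]  L1: P0=I P1=I P2=M P3=I  mem[L1]=60
7. P3: store L1 := 13  bus=[BusRdX,Flush]  L1: P0=I P1=I P2=I P3=M  mem[L1]=80
8. P3: load  L0  bus=[BusRd]  L0: P0=S P1=I P2=O P3=S  mem[L0]=26
9. P1: store L1 := 71  bus=[BusRdX,Flush]  L1: P0=I P1=M P2=I P3=I  mem[L1]=13
10. P0: store L0 := 82  bus=[BusUpgr,Flush]  L0: P0=M P1=I P2=I P3=I  mem[L0]=42
11. P1: load  L1  bus=[-]  L1: P0=I P1=M P2=I P3=I  mem[L1]=13
12. P3: store L0 := 21  bus=[BusRdX,Flush]  L0: P0=I P1=I P2=I P3=M  mem[L0]=82
13. P1: load  L0  bus=[BusRd]  L0: P0=I P1=S P2=I P3=O  mem[L0]=82
14. P1: store L0 := 28  bus=[BusUpgr,Flush]  L0: P0=I P1=M P2=I P3=I  mem[L0]=21
15. P0: store L0 := 63  bus=[BusRdX,Flush]  L0: P0=M P1=I P2=I P3=I  mem[L0]=28
16. P0: store L0 := 91  bus=[-]  L0: P0=M P1=I P2=I P3=I  mem[L0]=28
17. P2: load  L1  bus=[BusRd]  L1: P0=I P1=O P2=S P3=I  mem[L1]=13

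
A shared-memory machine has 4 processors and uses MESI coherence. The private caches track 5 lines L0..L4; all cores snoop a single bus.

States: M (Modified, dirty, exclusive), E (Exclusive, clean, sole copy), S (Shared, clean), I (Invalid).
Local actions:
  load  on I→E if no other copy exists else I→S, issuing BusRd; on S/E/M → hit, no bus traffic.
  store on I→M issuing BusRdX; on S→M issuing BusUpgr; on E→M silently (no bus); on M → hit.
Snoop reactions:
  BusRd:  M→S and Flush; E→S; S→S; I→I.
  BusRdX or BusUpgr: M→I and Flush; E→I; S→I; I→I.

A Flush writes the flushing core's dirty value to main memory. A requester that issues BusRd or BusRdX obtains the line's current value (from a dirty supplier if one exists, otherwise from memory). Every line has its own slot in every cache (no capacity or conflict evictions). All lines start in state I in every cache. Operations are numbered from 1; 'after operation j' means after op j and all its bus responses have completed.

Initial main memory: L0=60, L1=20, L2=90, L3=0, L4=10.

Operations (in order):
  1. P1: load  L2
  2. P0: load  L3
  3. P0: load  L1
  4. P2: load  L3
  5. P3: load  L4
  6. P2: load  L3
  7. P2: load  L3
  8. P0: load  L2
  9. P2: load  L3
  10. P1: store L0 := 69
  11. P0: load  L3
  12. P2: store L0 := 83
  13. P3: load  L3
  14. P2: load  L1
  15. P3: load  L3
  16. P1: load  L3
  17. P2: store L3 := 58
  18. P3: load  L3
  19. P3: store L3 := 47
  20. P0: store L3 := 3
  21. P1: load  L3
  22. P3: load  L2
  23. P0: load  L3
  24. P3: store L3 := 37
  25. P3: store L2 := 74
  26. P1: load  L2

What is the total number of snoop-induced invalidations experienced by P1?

[1] P1: load  L2 | P0:I, P1:E(90), P2:I, P3:I | bus: BusRd
[2] P0: load  L3 | P0:E(0), P1:I, P2:I, P3:I | bus: BusRd
[3] P0: load  L1 | P0:E(20), P1:I, P2:I, P3:I | bus: BusRd
[4] P2: load  L3 | P0:S(0), P1:I, P2:S(0), P3:I | bus: BusRd
[5] P3: load  L4 | P0:I, P1:I, P2:I, P3:E(10) | bus: BusRd
[6] P2: load  L3 | P0:S(0), P1:I, P2:S(0), P3:I | bus: none
[7] P2: load  L3 | P0:S(0), P1:I, P2:S(0), P3:I | bus: none
[8] P0: load  L2 | P0:S(90), P1:S(90), P2:I, P3:I | bus: BusRd
[9] P2: load  L3 | P0:S(0), P1:I, P2:S(0), P3:I | bus: none
[10] P1: store L0 := 69 | P0:I, P1:M(69), P2:I, P3:I | bus: BusRdX
[11] P0: load  L3 | P0:S(0), P1:I, P2:S(0), P3:I | bus: none
[12] P2: store L0 := 83 | P0:I, P1:I, P2:M(83), P3:I | bus: BusRdX,Flush
[13] P3: load  L3 | P0:S(0), P1:I, P2:S(0), P3:S(0) | bus: BusRd
[14] P2: load  L1 | P0:S(20), P1:I, P2:S(20), P3:I | bus: BusRd
[15] P3: load  L3 | P0:S(0), P1:I, P2:S(0), P3:S(0) | bus: none
[16] P1: load  L3 | P0:S(0), P1:S(0), P2:S(0), P3:S(0) | bus: BusRd
[17] P2: store L3 := 58 | P0:I, P1:I, P2:M(58), P3:I | bus: BusUpgr
[18] P3: load  L3 | P0:I, P1:I, P2:S(58), P3:S(58) | bus: BusRd,Flush
[19] P3: store L3 := 47 | P0:I, P1:I, P2:I, P3:M(47) | bus: BusUpgr
[20] P0: store L3 := 3 | P0:M(3), P1:I, P2:I, P3:I | bus: BusRdX,Flush
[21] P1: load  L3 | P0:S(3), P1:S(3), P2:I, P3:I | bus: BusRd,Flush
[22] P3: load  L2 | P0:S(90), P1:S(90), P2:I, P3:S(90) | bus: BusRd
[23] P0: load  L3 | P0:S(3), P1:S(3), P2:I, P3:I | bus: none
[24] P3: store L3 := 37 | P0:I, P1:I, P2:I, P3:M(37) | bus: BusRdX
[25] P3: store L2 := 74 | P0:I, P1:I, P2:I, P3:M(74) | bus: BusUpgr
[26] P1: load  L2 | P0:I, P1:S(74), P2:I, P3:S(74) | bus: BusRd,Flush

invalidations = 4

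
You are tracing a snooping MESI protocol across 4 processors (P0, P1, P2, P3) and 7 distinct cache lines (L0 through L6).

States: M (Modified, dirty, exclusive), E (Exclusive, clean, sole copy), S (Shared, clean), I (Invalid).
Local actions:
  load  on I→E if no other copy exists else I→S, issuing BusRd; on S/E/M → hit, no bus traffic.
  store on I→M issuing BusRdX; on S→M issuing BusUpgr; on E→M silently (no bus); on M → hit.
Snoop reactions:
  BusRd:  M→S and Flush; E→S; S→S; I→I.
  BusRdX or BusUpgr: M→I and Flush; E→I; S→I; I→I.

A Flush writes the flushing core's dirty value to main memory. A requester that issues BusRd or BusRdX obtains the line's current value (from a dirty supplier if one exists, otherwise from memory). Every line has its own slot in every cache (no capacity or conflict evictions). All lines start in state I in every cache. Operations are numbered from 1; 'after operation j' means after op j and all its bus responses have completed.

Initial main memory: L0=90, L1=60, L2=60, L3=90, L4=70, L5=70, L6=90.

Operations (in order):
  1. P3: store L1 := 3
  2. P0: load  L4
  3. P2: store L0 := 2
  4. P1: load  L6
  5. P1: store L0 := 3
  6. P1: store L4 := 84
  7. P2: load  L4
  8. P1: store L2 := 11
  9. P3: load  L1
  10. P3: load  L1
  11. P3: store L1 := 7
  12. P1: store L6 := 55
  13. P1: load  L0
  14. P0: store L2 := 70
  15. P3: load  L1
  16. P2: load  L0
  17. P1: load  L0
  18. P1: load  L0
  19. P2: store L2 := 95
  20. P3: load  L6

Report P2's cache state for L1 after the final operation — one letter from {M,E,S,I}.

  op1 P3: store L1 := 3 → I/I/I/M on L1; bus BusRdX; mem=60
  op2 P0: load  L4 → E/I/I/I on L4; bus BusRd; mem=70
  op3 P2: store L0 := 2 → I/I/M/I on L0; bus BusRdX; mem=90
  op4 P1: load  L6 → I/E/I/I on L6; bus BusRd; mem=90
  op5 P1: store L0 := 3 → I/M/I/I on L0; bus BusRdX Flush; mem=2
  op6 P1: store L4 := 84 → I/M/I/I on L4; bus BusRdX; mem=70
  op7 P2: load  L4 → I/S/S/I on L4; bus BusRd Flush; mem=84
  op8 P1: store L2 := 11 → I/M/I/I on L2; bus BusRdX; mem=60
  op9 P3: load  L1 → I/I/I/M on L1; bus (none); mem=60
  op10 P3: load  L1 → I/I/I/M on L1; bus (none); mem=60
  op11 P3: store L1 := 7 → I/I/I/M on L1; bus (none); mem=60
  op12 P1: store L6 := 55 → I/M/I/I on L6; bus (none); mem=90
  op13 P1: load  L0 → I/M/I/I on L0; bus (none); mem=2
  op14 P0: store L2 := 70 → M/I/I/I on L2; bus BusRdX Flush; mem=11
  op15 P3: load  L1 → I/I/I/M on L1; bus (none); mem=60
  op16 P2: load  L0 → I/S/S/I on L0; bus BusRd Flush; mem=3
  op17 P1: load  L0 → I/S/S/I on L0; bus (none); mem=3
  op18 P1: load  L0 → I/S/S/I on L0; bus (none); mem=3
  op19 P2: store L2 := 95 → I/I/M/I on L2; bus BusRdX Flush; mem=70
  op20 P3: load  L6 → I/S/I/S on L6; bus BusRd Flush; mem=55

state = I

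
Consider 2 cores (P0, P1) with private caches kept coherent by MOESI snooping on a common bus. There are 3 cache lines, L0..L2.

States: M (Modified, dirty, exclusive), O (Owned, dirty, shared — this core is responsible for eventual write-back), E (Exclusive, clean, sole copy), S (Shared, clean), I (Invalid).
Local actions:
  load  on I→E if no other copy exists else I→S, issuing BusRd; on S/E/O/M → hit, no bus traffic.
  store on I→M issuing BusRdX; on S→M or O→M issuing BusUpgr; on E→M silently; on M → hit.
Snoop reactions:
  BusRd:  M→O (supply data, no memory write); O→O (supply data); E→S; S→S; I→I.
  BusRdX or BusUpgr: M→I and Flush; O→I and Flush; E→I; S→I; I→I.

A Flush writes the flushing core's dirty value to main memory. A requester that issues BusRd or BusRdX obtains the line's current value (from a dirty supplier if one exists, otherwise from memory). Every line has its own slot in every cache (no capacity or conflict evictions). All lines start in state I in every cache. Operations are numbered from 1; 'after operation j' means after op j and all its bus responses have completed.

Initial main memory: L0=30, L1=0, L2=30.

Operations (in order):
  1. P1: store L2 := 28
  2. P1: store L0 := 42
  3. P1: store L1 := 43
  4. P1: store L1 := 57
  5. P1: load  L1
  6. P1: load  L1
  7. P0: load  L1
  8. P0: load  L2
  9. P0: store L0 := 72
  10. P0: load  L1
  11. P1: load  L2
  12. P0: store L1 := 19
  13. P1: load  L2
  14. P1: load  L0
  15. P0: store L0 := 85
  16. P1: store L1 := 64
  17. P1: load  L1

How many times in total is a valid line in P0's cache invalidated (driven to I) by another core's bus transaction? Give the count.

invalidations = 1

step 1: P1: store L2 := 28  ⟶  IM  (L2)  txn=BusRdX  M[L2]=30
step 2: P1: store L0 := 42  ⟶  IM  (L0)  txn=BusRdX  M[L0]=30
step 3: P1: store L1 := 43  ⟶  IM  (L1)  txn=BusRdX  M[L1]=0
step 4: P1: store L1 := 57  ⟶  IM  (L1)  txn=∅  M[L1]=0
step 5: P1: load  L1  ⟶  IM  (L1)  txn=∅  M[L1]=0
step 6: P1: load  L1  ⟶  IM  (L1)  txn=∅  M[L1]=0
step 7: P0: load  L1  ⟶  SO  (L1)  txn=BusRd  M[L1]=0
step 8: P0: load  L2  ⟶  SO  (L2)  txn=BusRd  M[L2]=30
step 9: P0: store L0 := 72  ⟶  MI  (L0)  txn=BusRdX+Flush  M[L0]=42
step 10: P0: load  L1  ⟶  SO  (L1)  txn=∅  M[L1]=0
step 11: P1: load  L2  ⟶  SO  (L2)  txn=∅  M[L2]=30
step 12: P0: store L1 := 19  ⟶  MI  (L1)  txn=BusUpgr+Flush  M[L1]=57
step 13: P1: load  L2  ⟶  SO  (L2)  txn=∅  M[L2]=30
step 14: P1: load  L0  ⟶  OS  (L0)  txn=BusRd  M[L0]=42
step 15: P0: store L0 := 85  ⟶  MI  (L0)  txn=BusUpgr  M[L0]=42
step 16: P1: store L1 := 64  ⟶  IM  (L1)  txn=BusRdX+Flush  M[L1]=19
step 17: P1: load  L1  ⟶  IM  (L1)  txn=∅  M[L1]=19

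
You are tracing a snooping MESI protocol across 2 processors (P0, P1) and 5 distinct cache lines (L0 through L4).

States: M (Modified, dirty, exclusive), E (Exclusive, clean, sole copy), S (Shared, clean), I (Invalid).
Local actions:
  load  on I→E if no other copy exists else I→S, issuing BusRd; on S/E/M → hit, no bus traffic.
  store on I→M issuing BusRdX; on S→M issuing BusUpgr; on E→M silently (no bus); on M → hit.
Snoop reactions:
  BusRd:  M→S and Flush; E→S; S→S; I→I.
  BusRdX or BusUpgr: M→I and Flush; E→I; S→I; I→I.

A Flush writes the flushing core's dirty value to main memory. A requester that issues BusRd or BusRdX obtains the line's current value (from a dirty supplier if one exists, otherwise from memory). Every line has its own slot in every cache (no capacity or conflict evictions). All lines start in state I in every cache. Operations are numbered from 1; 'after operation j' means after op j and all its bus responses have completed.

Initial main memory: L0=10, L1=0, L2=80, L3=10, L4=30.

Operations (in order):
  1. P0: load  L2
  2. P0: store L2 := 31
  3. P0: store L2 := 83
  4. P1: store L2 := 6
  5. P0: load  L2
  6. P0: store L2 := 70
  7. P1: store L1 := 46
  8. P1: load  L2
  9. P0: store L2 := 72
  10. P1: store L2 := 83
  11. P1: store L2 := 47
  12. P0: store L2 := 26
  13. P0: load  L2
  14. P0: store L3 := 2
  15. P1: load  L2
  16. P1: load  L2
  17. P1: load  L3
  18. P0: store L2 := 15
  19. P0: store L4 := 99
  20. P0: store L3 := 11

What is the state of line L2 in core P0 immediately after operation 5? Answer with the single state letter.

state = S

step 1: P0: load  L2  ⟶  EI  (L2)  txn=BusRd  M[L2]=80
step 2: P0: store L2 := 31  ⟶  MI  (L2)  txn=∅  M[L2]=80
step 3: P0: store L2 := 83  ⟶  MI  (L2)  txn=∅  M[L2]=80
step 4: P1: store L2 := 6  ⟶  IM  (L2)  txn=BusRdX+Flush  M[L2]=83
step 5: P0: load  L2  ⟶  SS  (L2)  txn=BusRd+Flush  M[L2]=6
step 6: P0: store L2 := 70  ⟶  MI  (L2)  txn=BusUpgr  M[L2]=6
step 7: P1: store L1 := 46  ⟶  IM  (L1)  txn=BusRdX  M[L1]=0
step 8: P1: load  L2  ⟶  SS  (L2)  txn=BusRd+Flush  M[L2]=70
step 9: P0: store L2 := 72  ⟶  MI  (L2)  txn=BusUpgr  M[L2]=70
step 10: P1: store L2 := 83  ⟶  IM  (L2)  txn=BusRdX+Flush  M[L2]=72
step 11: P1: store L2 := 47  ⟶  IM  (L2)  txn=∅  M[L2]=72
step 12: P0: store L2 := 26  ⟶  MI  (L2)  txn=BusRdX+Flush  M[L2]=47
step 13: P0: load  L2  ⟶  MI  (L2)  txn=∅  M[L2]=47
step 14: P0: store L3 := 2  ⟶  MI  (L3)  txn=BusRdX  M[L3]=10
step 15: P1: load  L2  ⟶  SS  (L2)  txn=BusRd+Flush  M[L2]=26
step 16: P1: load  L2  ⟶  SS  (L2)  txn=∅  M[L2]=26
step 17: P1: load  L3  ⟶  SS  (L3)  txn=BusRd+Flush  M[L3]=2
step 18: P0: store L2 := 15  ⟶  MI  (L2)  txn=BusUpgr  M[L2]=26
step 19: P0: store L4 := 99  ⟶  MI  (L4)  txn=BusRdX  M[L4]=30
step 20: P0: store L3 := 11  ⟶  MI  (L3)  txn=BusUpgr  M[L3]=2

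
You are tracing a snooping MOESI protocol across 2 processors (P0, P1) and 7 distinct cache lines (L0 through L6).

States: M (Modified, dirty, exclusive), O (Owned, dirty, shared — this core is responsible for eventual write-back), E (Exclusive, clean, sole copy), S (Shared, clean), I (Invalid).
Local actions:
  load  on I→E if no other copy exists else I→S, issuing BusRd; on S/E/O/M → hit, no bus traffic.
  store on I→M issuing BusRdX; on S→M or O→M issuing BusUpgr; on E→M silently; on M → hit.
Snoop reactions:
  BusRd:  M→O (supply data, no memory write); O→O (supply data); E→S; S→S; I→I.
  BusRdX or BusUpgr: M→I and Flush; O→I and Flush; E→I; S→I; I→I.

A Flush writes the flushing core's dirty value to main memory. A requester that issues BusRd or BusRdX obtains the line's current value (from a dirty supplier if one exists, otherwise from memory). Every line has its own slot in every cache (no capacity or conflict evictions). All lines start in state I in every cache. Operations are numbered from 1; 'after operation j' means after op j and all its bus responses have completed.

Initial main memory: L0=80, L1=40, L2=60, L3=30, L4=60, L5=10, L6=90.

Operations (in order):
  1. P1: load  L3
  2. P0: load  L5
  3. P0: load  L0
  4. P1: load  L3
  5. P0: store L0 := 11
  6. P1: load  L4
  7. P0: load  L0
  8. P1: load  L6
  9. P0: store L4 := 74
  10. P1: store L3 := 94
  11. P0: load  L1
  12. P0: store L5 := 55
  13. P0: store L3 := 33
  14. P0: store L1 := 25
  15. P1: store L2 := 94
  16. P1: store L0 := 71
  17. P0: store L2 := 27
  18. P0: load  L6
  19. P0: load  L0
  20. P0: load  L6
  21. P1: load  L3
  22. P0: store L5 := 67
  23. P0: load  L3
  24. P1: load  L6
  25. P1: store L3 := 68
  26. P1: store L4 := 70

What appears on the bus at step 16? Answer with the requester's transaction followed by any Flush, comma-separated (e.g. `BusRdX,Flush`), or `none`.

1. P1: load  L3  bus=[BusRd]  L3: P0=I P1=E  mem[L3]=30
2. P0: load  L5  bus=[BusRd]  L5: P0=E P1=I  mem[L5]=10
3. P0: load  L0  bus=[BusRd]  L0: P0=E P1=I  mem[L0]=80
4. P1: load  L3  bus=[-]  L3: P0=I P1=E  mem[L3]=30
5. P0: store L0 := 11  bus=[-]  L0: P0=M P1=I  mem[L0]=80
6. P1: load  L4  bus=[BusRd]  L4: P0=I P1=E  mem[L4]=60
7. P0: load  L0  bus=[-]  L0: P0=M P1=I  mem[L0]=80
8. P1: load  L6  bus=[BusRd]  L6: P0=I P1=E  mem[L6]=90
9. P0: store L4 := 74  bus=[BusRdX]  L4: P0=M P1=I  mem[L4]=60
10. P1: store L3 := 94  bus=[-]  L3: P0=I P1=M  mem[L3]=30
11. P0: load  L1  bus=[BusRd]  L1: P0=E P1=I  mem[L1]=40
12. P0: store L5 := 55  bus=[-]  L5: P0=M P1=I  mem[L5]=10
13. P0: store L3 := 33  bus=[BusRdX,Flush]  L3: P0=M P1=I  mem[L3]=94
14. P0: store L1 := 25  bus=[-]  L1: P0=M P1=I  mem[L1]=40
15. P1: store L2 := 94  bus=[BusRdX]  L2: P0=I P1=M  mem[L2]=60
16. P1: store L0 := 71  bus=[BusRdX,Flush]  L0: P0=I P1=M  mem[L0]=11
17. P0: store L2 := 27  bus=[BusRdX,Flush]  L2: P0=M P1=I  mem[L2]=94
18. P0: load  L6  bus=[BusRd]  L6: P0=S P1=S  mem[L6]=90
19. P0: load  L0  bus=[BusRd]  L0: P0=S P1=O  mem[L0]=11
20. P0: load  L6  bus=[-]  L6: P0=S P1=S  mem[L6]=90
21. P1: load  L3  bus=[BusRd]  L3: P0=O P1=S  mem[L3]=94
22. P0: store L5 := 67  bus=[-]  L5: P0=M P1=I  mem[L5]=10
23. P0: load  L3  bus=[-]  L3: P0=O P1=S  mem[L3]=94
24. P1: load  L6  bus=[-]  L6: P0=S P1=S  mem[L6]=90
25. P1: store L3 := 68  bus=[BusUpgr,Flush]  L3: P0=I P1=M  mem[L3]=33
26. P1: store L4 := 70  bus=[BusRdX,Flush]  L4: P0=I P1=M  mem[L4]=74

bus = BusRdX,Flush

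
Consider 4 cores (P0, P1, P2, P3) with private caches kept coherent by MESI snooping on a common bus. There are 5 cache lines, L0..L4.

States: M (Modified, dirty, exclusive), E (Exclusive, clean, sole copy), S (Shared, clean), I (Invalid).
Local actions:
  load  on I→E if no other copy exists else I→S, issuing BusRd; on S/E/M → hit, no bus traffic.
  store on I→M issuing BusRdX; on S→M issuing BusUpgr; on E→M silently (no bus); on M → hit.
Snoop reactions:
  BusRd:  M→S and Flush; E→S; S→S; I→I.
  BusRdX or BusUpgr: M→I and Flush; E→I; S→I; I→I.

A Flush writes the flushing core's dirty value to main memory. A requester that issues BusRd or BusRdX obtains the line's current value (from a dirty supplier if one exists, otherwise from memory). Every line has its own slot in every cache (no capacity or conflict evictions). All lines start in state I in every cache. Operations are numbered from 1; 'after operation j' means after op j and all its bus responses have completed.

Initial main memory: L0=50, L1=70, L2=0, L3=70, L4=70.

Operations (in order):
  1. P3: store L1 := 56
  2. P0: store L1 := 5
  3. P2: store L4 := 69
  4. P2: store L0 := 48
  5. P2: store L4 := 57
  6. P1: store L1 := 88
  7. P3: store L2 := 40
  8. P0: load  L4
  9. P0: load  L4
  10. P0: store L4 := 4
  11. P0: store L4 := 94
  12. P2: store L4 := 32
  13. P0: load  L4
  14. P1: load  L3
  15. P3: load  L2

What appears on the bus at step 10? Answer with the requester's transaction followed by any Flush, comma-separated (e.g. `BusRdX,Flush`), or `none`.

  op1 P3: store L1 := 56 → I/I/I/M on L1; bus BusRdX; mem=70
  op2 P0: store L1 := 5 → M/I/I/I on L1; bus BusRdX Flush; mem=56
  op3 P2: store L4 := 69 → I/I/M/I on L4; bus BusRdX; mem=70
  op4 P2: store L0 := 48 → I/I/M/I on L0; bus BusRdX; mem=50
  op5 P2: store L4 := 57 → I/I/M/I on L4; bus (none); mem=70
  op6 P1: store L1 := 88 → I/M/I/I on L1; bus BusRdX Flush; mem=5
  op7 P3: store L2 := 40 → I/I/I/M on L2; bus BusRdX; mem=0
  op8 P0: load  L4 → S/I/S/I on L4; bus BusRd Flush; mem=57
  op9 P0: load  L4 → S/I/S/I on L4; bus (none); mem=57
  op10 P0: store L4 := 4 → M/I/I/I on L4; bus BusUpgr; mem=57
  op11 P0: store L4 := 94 → M/I/I/I on L4; bus (none); mem=57
  op12 P2: store L4 := 32 → I/I/M/I on L4; bus BusRdX Flush; mem=94
  op13 P0: load  L4 → S/I/S/I on L4; bus BusRd Flush; mem=32
  op14 P1: load  L3 → I/E/I/I on L3; bus BusRd; mem=70
  op15 P3: load  L2 → I/I/I/M on L2; bus (none); mem=0

bus = BusUpgr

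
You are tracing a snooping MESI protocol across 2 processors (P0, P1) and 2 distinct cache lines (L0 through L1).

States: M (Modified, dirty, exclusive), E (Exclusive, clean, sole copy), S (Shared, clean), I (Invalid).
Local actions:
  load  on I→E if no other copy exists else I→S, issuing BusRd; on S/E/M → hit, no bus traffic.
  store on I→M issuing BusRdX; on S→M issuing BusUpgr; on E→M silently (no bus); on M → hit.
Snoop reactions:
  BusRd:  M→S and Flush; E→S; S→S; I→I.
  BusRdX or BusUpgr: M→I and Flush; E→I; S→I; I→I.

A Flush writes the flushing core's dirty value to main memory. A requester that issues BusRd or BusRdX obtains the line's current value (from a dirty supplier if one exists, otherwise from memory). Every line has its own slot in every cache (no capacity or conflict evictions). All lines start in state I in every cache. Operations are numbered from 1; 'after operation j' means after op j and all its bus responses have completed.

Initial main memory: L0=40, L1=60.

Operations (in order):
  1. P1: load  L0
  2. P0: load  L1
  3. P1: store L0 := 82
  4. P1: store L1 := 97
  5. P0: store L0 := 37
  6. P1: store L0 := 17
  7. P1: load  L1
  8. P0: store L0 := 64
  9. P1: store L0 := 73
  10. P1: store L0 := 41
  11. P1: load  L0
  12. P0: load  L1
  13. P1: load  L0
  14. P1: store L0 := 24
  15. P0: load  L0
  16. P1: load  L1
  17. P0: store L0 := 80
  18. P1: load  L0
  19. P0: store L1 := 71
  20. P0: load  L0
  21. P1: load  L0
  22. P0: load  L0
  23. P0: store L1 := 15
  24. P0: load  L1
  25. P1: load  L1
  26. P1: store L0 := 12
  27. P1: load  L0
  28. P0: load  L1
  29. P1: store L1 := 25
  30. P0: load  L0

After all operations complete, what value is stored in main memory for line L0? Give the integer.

memory[L0] = 12

step 1: P1: load  L0  ⟶  IE  (L0)  txn=BusRd  M[L0]=40
step 2: P0: load  L1  ⟶  EI  (L1)  txn=BusRd  M[L1]=60
step 3: P1: store L0 := 82  ⟶  IM  (L0)  txn=∅  M[L0]=40
step 4: P1: store L1 := 97  ⟶  IM  (L1)  txn=BusRdX  M[L1]=60
step 5: P0: store L0 := 37  ⟶  MI  (L0)  txn=BusRdX+Flush  M[L0]=82
step 6: P1: store L0 := 17  ⟶  IM  (L0)  txn=BusRdX+Flush  M[L0]=37
step 7: P1: load  L1  ⟶  IM  (L1)  txn=∅  M[L1]=60
step 8: P0: store L0 := 64  ⟶  MI  (L0)  txn=BusRdX+Flush  M[L0]=17
step 9: P1: store L0 := 73  ⟶  IM  (L0)  txn=BusRdX+Flush  M[L0]=64
step 10: P1: store L0 := 41  ⟶  IM  (L0)  txn=∅  M[L0]=64
step 11: P1: load  L0  ⟶  IM  (L0)  txn=∅  M[L0]=64
step 12: P0: load  L1  ⟶  SS  (L1)  txn=BusRd+Flush  M[L1]=97
step 13: P1: load  L0  ⟶  IM  (L0)  txn=∅  M[L0]=64
step 14: P1: store L0 := 24  ⟶  IM  (L0)  txn=∅  M[L0]=64
step 15: P0: load  L0  ⟶  SS  (L0)  txn=BusRd+Flush  M[L0]=24
step 16: P1: load  L1  ⟶  SS  (L1)  txn=∅  M[L1]=97
step 17: P0: store L0 := 80  ⟶  MI  (L0)  txn=BusUpgr  M[L0]=24
step 18: P1: load  L0  ⟶  SS  (L0)  txn=BusRd+Flush  M[L0]=80
step 19: P0: store L1 := 71  ⟶  MI  (L1)  txn=BusUpgr  M[L1]=97
step 20: P0: load  L0  ⟶  SS  (L0)  txn=∅  M[L0]=80
step 21: P1: load  L0  ⟶  SS  (L0)  txn=∅  M[L0]=80
step 22: P0: load  L0  ⟶  SS  (L0)  txn=∅  M[L0]=80
step 23: P0: store L1 := 15  ⟶  MI  (L1)  txn=∅  M[L1]=97
step 24: P0: load  L1  ⟶  MI  (L1)  txn=∅  M[L1]=97
step 25: P1: load  L1  ⟶  SS  (L1)  txn=BusRd+Flush  M[L1]=15
step 26: P1: store L0 := 12  ⟶  IM  (L0)  txn=BusUpgr  M[L0]=80
step 27: P1: load  L0  ⟶  IM  (L0)  txn=∅  M[L0]=80
step 28: P0: load  L1  ⟶  SS  (L1)  txn=∅  M[L1]=15
step 29: P1: store L1 := 25  ⟶  IM  (L1)  txn=BusUpgr  M[L1]=15
step 30: P0: load  L0  ⟶  SS  (L0)  txn=BusRd+Flush  M[L0]=12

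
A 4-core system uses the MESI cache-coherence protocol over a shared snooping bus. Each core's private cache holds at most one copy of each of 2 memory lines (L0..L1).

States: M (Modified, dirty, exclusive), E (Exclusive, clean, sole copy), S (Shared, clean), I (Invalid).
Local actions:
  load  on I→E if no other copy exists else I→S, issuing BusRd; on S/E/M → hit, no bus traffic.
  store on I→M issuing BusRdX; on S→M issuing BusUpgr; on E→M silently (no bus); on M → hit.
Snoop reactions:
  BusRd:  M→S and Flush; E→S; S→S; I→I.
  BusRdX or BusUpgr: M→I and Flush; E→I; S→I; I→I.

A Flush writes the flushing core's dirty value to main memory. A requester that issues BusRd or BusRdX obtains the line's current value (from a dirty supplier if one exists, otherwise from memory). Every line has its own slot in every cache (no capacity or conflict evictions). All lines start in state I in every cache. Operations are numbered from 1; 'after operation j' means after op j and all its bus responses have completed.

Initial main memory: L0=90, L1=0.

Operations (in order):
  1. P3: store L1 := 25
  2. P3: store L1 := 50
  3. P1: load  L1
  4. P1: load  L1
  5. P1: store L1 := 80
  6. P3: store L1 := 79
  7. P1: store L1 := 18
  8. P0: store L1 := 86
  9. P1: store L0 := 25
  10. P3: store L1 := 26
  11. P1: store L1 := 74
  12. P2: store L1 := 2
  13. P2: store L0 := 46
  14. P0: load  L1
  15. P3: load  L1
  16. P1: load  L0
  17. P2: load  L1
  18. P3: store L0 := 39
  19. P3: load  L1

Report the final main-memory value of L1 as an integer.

memory[L1] = 2

step 1: P3: store L1 := 25  ⟶  IIIM  (L1)  txn=BusRdX  M[L1]=0
step 2: P3: store L1 := 50  ⟶  IIIM  (L1)  txn=∅  M[L1]=0
step 3: P1: load  L1  ⟶  ISIS  (L1)  txn=BusRd+Flush  M[L1]=50
step 4: P1: load  L1  ⟶  ISIS  (L1)  txn=∅  M[L1]=50
step 5: P1: store L1 := 80  ⟶  IMII  (L1)  txn=BusUpgr  M[L1]=50
step 6: P3: store L1 := 79  ⟶  IIIM  (L1)  txn=BusRdX+Flush  M[L1]=80
step 7: P1: store L1 := 18  ⟶  IMII  (L1)  txn=BusRdX+Flush  M[L1]=79
step 8: P0: store L1 := 86  ⟶  MIII  (L1)  txn=BusRdX+Flush  M[L1]=18
step 9: P1: store L0 := 25  ⟶  IMII  (L0)  txn=BusRdX  M[L0]=90
step 10: P3: store L1 := 26  ⟶  IIIM  (L1)  txn=BusRdX+Flush  M[L1]=86
step 11: P1: store L1 := 74  ⟶  IMII  (L1)  txn=BusRdX+Flush  M[L1]=26
step 12: P2: store L1 := 2  ⟶  IIMI  (L1)  txn=BusRdX+Flush  M[L1]=74
step 13: P2: store L0 := 46  ⟶  IIMI  (L0)  txn=BusRdX+Flush  M[L0]=25
step 14: P0: load  L1  ⟶  SISI  (L1)  txn=BusRd+Flush  M[L1]=2
step 15: P3: load  L1  ⟶  SISS  (L1)  txn=BusRd  M[L1]=2
step 16: P1: load  L0  ⟶  ISSI  (L0)  txn=BusRd+Flush  M[L0]=46
step 17: P2: load  L1  ⟶  SISS  (L1)  txn=∅  M[L1]=2
step 18: P3: store L0 := 39  ⟶  IIIM  (L0)  txn=BusRdX  M[L0]=46
step 19: P3: load  L1  ⟶  SISS  (L1)  txn=∅  M[L1]=2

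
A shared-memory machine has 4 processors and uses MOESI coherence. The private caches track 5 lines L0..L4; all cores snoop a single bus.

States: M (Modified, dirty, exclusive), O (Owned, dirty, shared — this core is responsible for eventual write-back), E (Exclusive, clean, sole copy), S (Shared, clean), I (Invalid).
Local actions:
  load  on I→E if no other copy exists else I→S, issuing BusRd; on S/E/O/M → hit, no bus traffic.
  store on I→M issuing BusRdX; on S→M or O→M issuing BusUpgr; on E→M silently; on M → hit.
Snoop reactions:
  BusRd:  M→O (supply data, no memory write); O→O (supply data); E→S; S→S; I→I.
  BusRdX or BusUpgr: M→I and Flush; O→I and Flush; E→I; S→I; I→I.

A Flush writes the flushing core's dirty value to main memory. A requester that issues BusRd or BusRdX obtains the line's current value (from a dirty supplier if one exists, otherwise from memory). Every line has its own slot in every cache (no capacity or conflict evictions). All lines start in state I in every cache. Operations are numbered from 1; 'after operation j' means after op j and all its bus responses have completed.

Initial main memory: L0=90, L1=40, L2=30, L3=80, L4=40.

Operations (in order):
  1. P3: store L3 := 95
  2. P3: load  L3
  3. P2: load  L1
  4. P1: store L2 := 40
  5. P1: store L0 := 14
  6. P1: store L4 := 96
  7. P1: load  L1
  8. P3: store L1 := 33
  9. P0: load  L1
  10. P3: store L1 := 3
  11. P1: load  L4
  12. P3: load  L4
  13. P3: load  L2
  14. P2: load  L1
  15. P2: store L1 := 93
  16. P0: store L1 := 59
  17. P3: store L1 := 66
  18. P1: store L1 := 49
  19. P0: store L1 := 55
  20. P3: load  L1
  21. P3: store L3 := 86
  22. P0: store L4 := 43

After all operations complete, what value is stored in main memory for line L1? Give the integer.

step 1: P3: store L3 := 95  ⟶  IIIM  (L3)  txn=BusRdX  M[L3]=80
step 2: P3: load  L3  ⟶  IIIM  (L3)  txn=∅  M[L3]=80
step 3: P2: load  L1  ⟶  IIEI  (L1)  txn=BusRd  M[L1]=40
step 4: P1: store L2 := 40  ⟶  IMII  (L2)  txn=BusRdX  M[L2]=30
step 5: P1: store L0 := 14  ⟶  IMII  (L0)  txn=BusRdX  M[L0]=90
step 6: P1: store L4 := 96  ⟶  IMII  (L4)  txn=BusRdX  M[L4]=40
step 7: P1: load  L1  ⟶  ISSI  (L1)  txn=BusRd  M[L1]=40
step 8: P3: store L1 := 33  ⟶  IIIM  (L1)  txn=BusRdX  M[L1]=40
step 9: P0: load  L1  ⟶  SIIO  (L1)  txn=BusRd  M[L1]=40
step 10: P3: store L1 := 3  ⟶  IIIM  (L1)  txn=BusUpgr  M[L1]=40
step 11: P1: load  L4  ⟶  IMII  (L4)  txn=∅  M[L4]=40
step 12: P3: load  L4  ⟶  IOIS  (L4)  txn=BusRd  M[L4]=40
step 13: P3: load  L2  ⟶  IOIS  (L2)  txn=BusRd  M[L2]=30
step 14: P2: load  L1  ⟶  IISO  (L1)  txn=BusRd  M[L1]=40
step 15: P2: store L1 := 93  ⟶  IIMI  (L1)  txn=BusUpgr+Flush  M[L1]=3
step 16: P0: store L1 := 59  ⟶  MIII  (L1)  txn=BusRdX+Flush  M[L1]=93
step 17: P3: store L1 := 66  ⟶  IIIM  (L1)  txn=BusRdX+Flush  M[L1]=59
step 18: P1: store L1 := 49  ⟶  IMII  (L1)  txn=BusRdX+Flush  M[L1]=66
step 19: P0: store L1 := 55  ⟶  MIII  (L1)  txn=BusRdX+Flush  M[L1]=49
step 20: P3: load  L1  ⟶  OIIS  (L1)  txn=BusRd  M[L1]=49
step 21: P3: store L3 := 86  ⟶  IIIM  (L3)  txn=∅  M[L3]=80
step 22: P0: store L4 := 43  ⟶  MIII  (L4)  txn=BusRdX+Flush  M[L4]=96

memory[L1] = 49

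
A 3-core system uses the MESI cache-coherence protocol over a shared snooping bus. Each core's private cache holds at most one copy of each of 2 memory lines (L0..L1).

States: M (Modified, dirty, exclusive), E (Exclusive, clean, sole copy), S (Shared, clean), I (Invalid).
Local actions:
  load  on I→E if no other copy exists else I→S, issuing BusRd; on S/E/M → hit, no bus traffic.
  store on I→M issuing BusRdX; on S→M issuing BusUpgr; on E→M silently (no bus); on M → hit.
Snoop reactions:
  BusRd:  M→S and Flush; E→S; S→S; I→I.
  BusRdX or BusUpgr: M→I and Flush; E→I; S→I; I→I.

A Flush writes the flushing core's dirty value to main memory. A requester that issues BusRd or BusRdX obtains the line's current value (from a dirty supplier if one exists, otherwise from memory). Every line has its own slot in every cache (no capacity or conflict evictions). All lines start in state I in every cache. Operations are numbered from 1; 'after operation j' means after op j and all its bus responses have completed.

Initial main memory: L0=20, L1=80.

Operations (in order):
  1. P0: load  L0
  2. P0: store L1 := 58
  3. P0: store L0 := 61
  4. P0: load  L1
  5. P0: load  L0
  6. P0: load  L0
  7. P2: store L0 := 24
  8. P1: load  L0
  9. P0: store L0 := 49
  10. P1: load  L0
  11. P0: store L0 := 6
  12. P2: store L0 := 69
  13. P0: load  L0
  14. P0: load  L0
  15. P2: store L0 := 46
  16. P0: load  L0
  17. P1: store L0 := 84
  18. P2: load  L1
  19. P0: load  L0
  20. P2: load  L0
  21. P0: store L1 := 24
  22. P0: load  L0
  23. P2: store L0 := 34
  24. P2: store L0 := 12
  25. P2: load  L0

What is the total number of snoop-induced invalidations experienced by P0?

[1] P0: load  L0 | P0:E(20), P1:I, P2:I | bus: BusRd
[2] P0: store L1 := 58 | P0:M(58), P1:I, P2:I | bus: BusRdX
[3] P0: store L0 := 61 | P0:M(61), P1:I, P2:I | bus: none
[4] P0: load  L1 | P0:M(58), P1:I, P2:I | bus: none
[5] P0: load  L0 | P0:M(61), P1:I, P2:I | bus: none
[6] P0: load  L0 | P0:M(61), P1:I, P2:I | bus: none
[7] P2: store L0 := 24 | P0:I, P1:I, P2:M(24) | bus: BusRdX,Flush
[8] P1: load  L0 | P0:I, P1:S(24), P2:S(24) | bus: BusRd,Flush
[9] P0: store L0 := 49 | P0:M(49), P1:I, P2:I | bus: BusRdX
[10] P1: load  L0 | P0:S(49), P1:S(49), P2:I | bus: BusRd,Flush
[11] P0: store L0 := 6 | P0:M(6), P1:I, P2:I | bus: BusUpgr
[12] P2: store L0 := 69 | P0:I, P1:I, P2:M(69) | bus: BusRdX,Flush
[13] P0: load  L0 | P0:S(69), P1:I, P2:S(69) | bus: BusRd,Flush
[14] P0: load  L0 | P0:S(69), P1:I, P2:S(69) | bus: none
[15] P2: store L0 := 46 | P0:I, P1:I, P2:M(46) | bus: BusUpgr
[16] P0: load  L0 | P0:S(46), P1:I, P2:S(46) | bus: BusRd,Flush
[17] P1: store L0 := 84 | P0:I, P1:M(84), P2:I | bus: BusRdX
[18] P2: load  L1 | P0:S(58), P1:I, P2:S(58) | bus: BusRd,Flush
[19] P0: load  L0 | P0:S(84), P1:S(84), P2:I | bus: BusRd,Flush
[20] P2: load  L0 | P0:S(84), P1:S(84), P2:S(84) | bus: BusRd
[21] P0: store L1 := 24 | P0:M(24), P1:I, P2:I | bus: BusUpgr
[22] P0: load  L0 | P0:S(84), P1:S(84), P2:S(84) | bus: none
[23] P2: store L0 := 34 | P0:I, P1:I, P2:M(34) | bus: BusUpgr
[24] P2: store L0 := 12 | P0:I, P1:I, P2:M(12) | bus: none
[25] P2: load  L0 | P0:I, P1:I, P2:M(12) | bus: none

invalidations = 5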